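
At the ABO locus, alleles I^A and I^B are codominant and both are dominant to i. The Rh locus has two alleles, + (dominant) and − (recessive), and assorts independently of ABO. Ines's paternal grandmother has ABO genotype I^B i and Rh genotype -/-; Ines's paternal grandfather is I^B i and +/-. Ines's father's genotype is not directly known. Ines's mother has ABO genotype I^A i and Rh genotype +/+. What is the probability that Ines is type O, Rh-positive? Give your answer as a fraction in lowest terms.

1/4

Ines's father's ABO genotype from I^B i × I^B i: 1/4 I^B I^B, 1/2 I^B i, 1/4 i i.
Crossing each possibility with the mother I^A i and summing P(type O): 1/4·0 + 1/2·1/4 + 1/4·1/2 = 1/4.
Similarly for Rh via the father's Rh distribution: P(Rh+) = 1.
Independent loci: 1/4 × 1 = 1/4.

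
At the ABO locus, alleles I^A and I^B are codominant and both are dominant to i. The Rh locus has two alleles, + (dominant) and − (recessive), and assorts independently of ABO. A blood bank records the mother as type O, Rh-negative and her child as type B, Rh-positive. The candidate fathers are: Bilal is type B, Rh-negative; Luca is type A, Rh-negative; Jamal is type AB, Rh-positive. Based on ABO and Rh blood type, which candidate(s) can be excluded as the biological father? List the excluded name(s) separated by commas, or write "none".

Bilal, Luca

A candidate is excluded only if no genotype consistent with his phenotype could produce a type B, Rh-positive child with a type O, Rh-negative mother.
Bilal (type B, Rh-): no genotype consistent with that phenotype can produce a type-B Rh+ child with a type-O mother.
Luca (type A, Rh-): no genotype consistent with that phenotype can produce a type-B Rh+ child with a type-O mother.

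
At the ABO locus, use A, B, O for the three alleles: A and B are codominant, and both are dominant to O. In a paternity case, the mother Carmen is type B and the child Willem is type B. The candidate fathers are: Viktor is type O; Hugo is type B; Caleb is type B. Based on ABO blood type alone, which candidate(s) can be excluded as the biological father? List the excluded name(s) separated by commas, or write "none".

none

A candidate is excluded only if no genotype consistent with his phenotype could produce a type B child with a type B mother.
Every candidate has at least one consistent genotype combination, so none can be excluded.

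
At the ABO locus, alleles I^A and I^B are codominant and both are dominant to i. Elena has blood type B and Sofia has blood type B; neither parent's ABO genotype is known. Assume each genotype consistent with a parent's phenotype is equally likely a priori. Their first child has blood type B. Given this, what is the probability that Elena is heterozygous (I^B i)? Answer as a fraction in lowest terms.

7/15

Possible genotypes: Elena ∈ {I^B I^B, I^B i}; Sofia ∈ {I^B I^B, I^B i}.
Weight each parental genotype pair by prior × P(type-B child):
  I^B I^B × I^B I^B: posterior weight 4/15.
  I^B I^B × I^B i: posterior weight 4/15.
  I^B i × I^B I^B: posterior weight 4/15.
  I^B i × I^B i: posterior weight 1/5.
Sum the posterior weight over pairs where Elena is I^B i: 7/15.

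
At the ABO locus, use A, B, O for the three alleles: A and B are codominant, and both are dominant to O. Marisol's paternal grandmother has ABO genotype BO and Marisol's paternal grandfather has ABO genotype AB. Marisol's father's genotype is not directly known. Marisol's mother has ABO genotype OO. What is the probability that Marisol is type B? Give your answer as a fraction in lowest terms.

1/2

Marisol's father's ABO genotype from BO × AB: 1/4 AB, 1/4 AO, 1/4 BB, 1/4 BO.
Crossing each possibility with the mother OO and summing P(type B): 1/4·1/2 + 1/4·0 + 1/4·1 + 1/4·1/2 = 1/2.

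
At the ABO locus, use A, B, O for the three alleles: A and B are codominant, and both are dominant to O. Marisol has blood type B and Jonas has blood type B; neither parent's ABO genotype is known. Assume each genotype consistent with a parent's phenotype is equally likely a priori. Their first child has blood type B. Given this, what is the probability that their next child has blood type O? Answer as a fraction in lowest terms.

Possible genotypes: Marisol ∈ {BB, BO}; Jonas ∈ {BB, BO}.
Weight each parental genotype pair by prior × P(type-B child):
  BB × BB: posterior weight 4/15; P(next child type O) = 0.
  BB × BO: posterior weight 4/15; P(next child type O) = 0.
  BO × BB: posterior weight 4/15; P(next child type O) = 0.
  BO × BO: posterior weight 1/5; P(next child type O) = 1/4.
Weighted sum = 1/20.

1/20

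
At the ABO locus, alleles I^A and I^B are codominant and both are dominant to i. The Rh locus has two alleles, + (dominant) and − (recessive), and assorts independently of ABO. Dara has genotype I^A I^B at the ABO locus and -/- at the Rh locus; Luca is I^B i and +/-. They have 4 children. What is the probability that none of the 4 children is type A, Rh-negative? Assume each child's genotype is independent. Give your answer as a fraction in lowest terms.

ABO cross I^A I^B × I^B i → 1/4 A, 1/2 B, 1/4 AB.
Rh cross -/- × +/- → 1/2 Rh+, 1/2 Rh-; so P(type A, Rh-negative) = 1/4 × 1/2 = 1/8 per child.
P(not type A, Rh-negative) = 7/8 for one child; (7/8)^4 = 2401/4096.

2401/4096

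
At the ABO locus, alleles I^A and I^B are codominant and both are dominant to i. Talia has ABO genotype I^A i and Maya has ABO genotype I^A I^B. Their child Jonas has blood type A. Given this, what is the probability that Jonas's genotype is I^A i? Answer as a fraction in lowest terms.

Cross I^A i × I^A I^B → 1/4 I^A I^A, 1/4 I^A I^B, 1/4 I^A i, 1/4 I^B i.
Type-A genotypes among offspring: I^A I^A (1/4), I^A i (1/4); total 1/2.
P(I^A i | type A) = (1/4) / (1/2) = 1/2.

1/2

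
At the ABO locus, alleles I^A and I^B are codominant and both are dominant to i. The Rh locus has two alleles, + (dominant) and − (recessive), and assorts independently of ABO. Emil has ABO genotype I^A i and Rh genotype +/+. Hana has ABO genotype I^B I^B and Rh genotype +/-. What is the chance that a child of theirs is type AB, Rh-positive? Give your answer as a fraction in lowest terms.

1/2

ABO cross I^A i × I^B I^B → offspring phenotypes: 1/2 B, 1/2 AB.
Rh cross +/+ × +/- → 1 Rh+.
Independent loci: P(type AB, Rh-positive) = 1/2 × 1 = 1/2.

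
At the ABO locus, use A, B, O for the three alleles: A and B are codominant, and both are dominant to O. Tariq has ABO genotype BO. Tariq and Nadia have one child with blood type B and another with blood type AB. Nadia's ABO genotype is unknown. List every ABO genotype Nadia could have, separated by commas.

AB, AO

For each candidate genotype of Nadia, check whether crossing it with BO can produce every observed child phenotype.
  AA → possible child types {A, AB} ✗
  AB → possible child types {A, B, AB} ✓
  AO → possible child types {O, A, B, AB} ✓
  BB → possible child types {B} ✗
  BO → possible child types {O, B} ✗
  OO → possible child types {O, B} ✗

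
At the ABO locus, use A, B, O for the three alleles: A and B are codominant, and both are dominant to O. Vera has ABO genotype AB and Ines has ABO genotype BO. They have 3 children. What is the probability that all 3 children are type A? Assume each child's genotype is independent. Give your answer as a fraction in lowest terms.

1/64

ABO cross AB × BO → 1/4 A, 1/2 B, 1/4 AB.
So P(type A) = 1/4 per child.
All 3 independent: (1/4)^3 = 1/64.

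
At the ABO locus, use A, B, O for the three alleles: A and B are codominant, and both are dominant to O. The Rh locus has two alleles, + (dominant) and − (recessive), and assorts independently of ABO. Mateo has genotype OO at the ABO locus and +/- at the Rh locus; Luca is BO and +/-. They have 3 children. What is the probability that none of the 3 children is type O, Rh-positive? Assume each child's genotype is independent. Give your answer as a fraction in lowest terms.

125/512

ABO cross OO × BO → 1/2 O, 1/2 B.
Rh cross +/- × +/- → 3/4 Rh+, 1/4 Rh-; so P(type O, Rh-positive) = 1/2 × 3/4 = 3/8 per child.
P(not type O, Rh-positive) = 5/8 for one child; (5/8)^3 = 125/512.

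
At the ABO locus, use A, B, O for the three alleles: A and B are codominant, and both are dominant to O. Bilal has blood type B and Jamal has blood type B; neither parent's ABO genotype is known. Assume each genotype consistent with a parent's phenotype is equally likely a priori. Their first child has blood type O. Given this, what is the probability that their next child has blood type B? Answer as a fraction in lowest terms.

3/4

Possible genotypes: Bilal ∈ {BB, BO}; Jamal ∈ {BB, BO}.
Weight each parental genotype pair by prior × P(type-O child):
  BO × BO: posterior weight 1; P(next child type B) = 3/4.
Weighted sum = 3/4.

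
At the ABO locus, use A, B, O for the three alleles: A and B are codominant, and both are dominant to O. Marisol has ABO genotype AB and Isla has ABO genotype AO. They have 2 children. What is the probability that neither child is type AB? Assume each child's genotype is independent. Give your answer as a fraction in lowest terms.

ABO cross AB × AO → 1/2 A, 1/4 B, 1/4 AB.
So P(type AB) = 1/4 per child.
P(not type AB) = 3/4 for one child; (3/4)^2 = 9/16.

9/16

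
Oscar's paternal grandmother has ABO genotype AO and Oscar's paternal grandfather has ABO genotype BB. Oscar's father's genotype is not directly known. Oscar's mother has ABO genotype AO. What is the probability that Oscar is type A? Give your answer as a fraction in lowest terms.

Oscar's father's ABO genotype from AO × BB: 1/2 AB, 1/2 BO.
Crossing each possibility with the mother AO and summing P(type A): 1/2·1/2 + 1/2·1/4 = 3/8.

3/8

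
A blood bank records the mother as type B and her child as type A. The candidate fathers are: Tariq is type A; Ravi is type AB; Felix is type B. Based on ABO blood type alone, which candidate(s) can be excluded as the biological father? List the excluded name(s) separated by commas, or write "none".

A candidate is excluded only if no genotype consistent with his phenotype could produce a type A child with a type B mother.
Felix (type B): no genotype consistent with that phenotype can produce a type-A child with a type-B mother.

Felix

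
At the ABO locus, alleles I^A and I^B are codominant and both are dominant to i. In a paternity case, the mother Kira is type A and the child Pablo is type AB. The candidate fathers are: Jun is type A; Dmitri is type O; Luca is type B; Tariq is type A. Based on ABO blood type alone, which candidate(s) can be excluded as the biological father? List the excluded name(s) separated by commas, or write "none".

A candidate is excluded only if no genotype consistent with his phenotype could produce a type AB child with a type A mother.
Jun (type A): no genotype consistent with that phenotype can produce a type-AB child with a type-A mother.
Dmitri (type O): no genotype consistent with that phenotype can produce a type-AB child with a type-A mother.
Tariq (type A): no genotype consistent with that phenotype can produce a type-AB child with a type-A mother.

Jun, Dmitri, Tariq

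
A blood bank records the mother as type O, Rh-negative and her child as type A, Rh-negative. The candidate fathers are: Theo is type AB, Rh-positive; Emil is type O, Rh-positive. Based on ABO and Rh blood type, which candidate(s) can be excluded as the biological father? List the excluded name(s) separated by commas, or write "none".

A candidate is excluded only if no genotype consistent with his phenotype could produce a type A, Rh-negative child with a type O, Rh-negative mother.
Emil (type O, Rh+): no genotype consistent with that phenotype can produce a type-A Rh- child with a type-O mother.

Emil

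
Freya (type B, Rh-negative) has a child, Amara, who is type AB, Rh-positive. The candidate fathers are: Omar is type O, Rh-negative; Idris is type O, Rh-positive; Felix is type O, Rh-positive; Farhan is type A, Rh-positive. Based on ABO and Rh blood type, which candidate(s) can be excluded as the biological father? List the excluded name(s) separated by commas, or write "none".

A candidate is excluded only if no genotype consistent with his phenotype could produce a type AB, Rh-positive child with a type B, Rh-negative mother.
Omar (type O, Rh-): no genotype consistent with that phenotype can produce a type-AB Rh+ child with a type-B mother.
Idris (type O, Rh+): no genotype consistent with that phenotype can produce a type-AB Rh+ child with a type-B mother.
Felix (type O, Rh+): no genotype consistent with that phenotype can produce a type-AB Rh+ child with a type-B mother.

Omar, Idris, Felix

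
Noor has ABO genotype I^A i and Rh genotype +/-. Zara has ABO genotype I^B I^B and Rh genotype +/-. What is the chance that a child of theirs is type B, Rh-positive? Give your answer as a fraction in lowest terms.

3/8

ABO cross I^A i × I^B I^B → offspring phenotypes: 1/2 B, 1/2 AB.
Rh cross +/- × +/- → 3/4 Rh+, 1/4 Rh-.
Independent loci: P(type B, Rh-positive) = 1/2 × 3/4 = 3/8.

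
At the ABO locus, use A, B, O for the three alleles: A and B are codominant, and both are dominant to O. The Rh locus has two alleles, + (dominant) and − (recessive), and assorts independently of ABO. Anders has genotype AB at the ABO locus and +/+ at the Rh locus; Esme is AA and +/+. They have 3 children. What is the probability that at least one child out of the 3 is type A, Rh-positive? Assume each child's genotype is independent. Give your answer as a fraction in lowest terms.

7/8

ABO cross AB × AA → 1/2 A, 1/2 AB.
Rh cross +/+ × +/+ → 1 Rh+; so P(type A, Rh-positive) = 1/2 × 1 = 1/2 per child.
P(none) = (1/2)^3 = 1/8; P(at least one) = 1 − 1/8 = 7/8.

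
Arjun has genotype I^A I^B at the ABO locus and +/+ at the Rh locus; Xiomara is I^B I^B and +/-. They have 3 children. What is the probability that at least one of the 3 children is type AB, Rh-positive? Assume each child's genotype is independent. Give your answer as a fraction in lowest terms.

7/8

ABO cross I^A I^B × I^B I^B → 1/2 B, 1/2 AB.
Rh cross +/+ × +/- → 1 Rh+; so P(type AB, Rh-positive) = 1/2 × 1 = 1/2 per child.
P(none) = (1/2)^3 = 1/8; P(at least one) = 1 − 1/8 = 7/8.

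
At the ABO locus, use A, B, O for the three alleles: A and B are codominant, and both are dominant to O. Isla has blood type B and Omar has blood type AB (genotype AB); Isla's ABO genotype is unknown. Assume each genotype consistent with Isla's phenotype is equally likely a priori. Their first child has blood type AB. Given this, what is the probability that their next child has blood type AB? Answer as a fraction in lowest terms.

Possible genotypes: Isla ∈ {BB, BO}; Omar ∈ {AB}.
Weight each parental genotype pair by prior × P(type-AB child):
  BB × AB: posterior weight 2/3; P(next child type AB) = 1/2.
  BO × AB: posterior weight 1/3; P(next child type AB) = 1/4.
Weighted sum = 5/12.

5/12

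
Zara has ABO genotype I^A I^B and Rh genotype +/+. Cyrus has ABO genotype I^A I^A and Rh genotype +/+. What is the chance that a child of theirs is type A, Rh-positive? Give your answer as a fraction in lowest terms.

1/2

ABO cross I^A I^B × I^A I^A → offspring phenotypes: 1/2 A, 1/2 AB.
Rh cross +/+ × +/+ → 1 Rh+.
Independent loci: P(type A, Rh-positive) = 1/2 × 1 = 1/2.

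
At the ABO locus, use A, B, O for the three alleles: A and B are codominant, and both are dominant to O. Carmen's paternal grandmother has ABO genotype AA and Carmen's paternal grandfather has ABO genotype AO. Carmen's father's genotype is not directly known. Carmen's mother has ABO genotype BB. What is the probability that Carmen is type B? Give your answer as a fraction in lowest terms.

Carmen's father's ABO genotype from AA × AO: 1/2 AA, 1/2 AO.
Crossing each possibility with the mother BB and summing P(type B): 1/2·0 + 1/2·1/2 = 1/4.

1/4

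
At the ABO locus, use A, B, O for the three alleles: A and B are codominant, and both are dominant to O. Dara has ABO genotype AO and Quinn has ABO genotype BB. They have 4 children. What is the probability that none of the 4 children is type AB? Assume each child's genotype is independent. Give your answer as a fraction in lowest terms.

ABO cross AO × BB → 1/2 B, 1/2 AB.
So P(type AB) = 1/2 per child.
P(not type AB) = 1/2 for one child; (1/2)^4 = 1/16.

1/16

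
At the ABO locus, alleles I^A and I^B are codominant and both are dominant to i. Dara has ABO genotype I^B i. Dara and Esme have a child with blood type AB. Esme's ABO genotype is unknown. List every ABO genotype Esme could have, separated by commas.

I^A I^A, I^A I^B, I^A i

For each candidate genotype of Esme, check whether crossing it with I^B i can produce every observed child phenotype.
  I^A I^A → possible child types {A, AB} ✓
  I^A I^B → possible child types {A, B, AB} ✓
  I^A i → possible child types {O, A, B, AB} ✓
  I^B I^B → possible child types {B} ✗
  I^B i → possible child types {O, B} ✗
  i i → possible child types {O, B} ✗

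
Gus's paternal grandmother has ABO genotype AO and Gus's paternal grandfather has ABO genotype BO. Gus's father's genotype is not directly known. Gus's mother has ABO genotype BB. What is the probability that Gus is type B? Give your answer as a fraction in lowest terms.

3/4

Gus's father's ABO genotype from AO × BO: 1/4 AB, 1/4 AO, 1/4 BO, 1/4 OO.
Crossing each possibility with the mother BB and summing P(type B): 1/4·1/2 + 1/4·1/2 + 1/4·1 + 1/4·1 = 3/4.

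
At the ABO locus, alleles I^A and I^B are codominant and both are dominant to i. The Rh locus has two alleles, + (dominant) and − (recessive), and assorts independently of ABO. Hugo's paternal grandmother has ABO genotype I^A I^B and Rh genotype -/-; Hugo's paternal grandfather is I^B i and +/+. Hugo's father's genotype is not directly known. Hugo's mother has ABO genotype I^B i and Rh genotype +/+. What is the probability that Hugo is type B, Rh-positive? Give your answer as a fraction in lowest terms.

5/8

Hugo's father's ABO genotype from I^A I^B × I^B i: 1/4 I^A I^B, 1/4 I^A i, 1/4 I^B I^B, 1/4 I^B i.
Crossing each possibility with the mother I^B i and summing P(type B): 1/4·1/2 + 1/4·1/4 + 1/4·1 + 1/4·3/4 = 5/8.
Similarly for Rh via the father's Rh distribution: P(Rh+) = 1.
Independent loci: 5/8 × 1 = 5/8.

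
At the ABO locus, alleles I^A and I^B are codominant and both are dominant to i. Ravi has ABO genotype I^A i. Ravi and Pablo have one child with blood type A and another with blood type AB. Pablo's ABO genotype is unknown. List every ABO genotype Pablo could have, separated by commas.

For each candidate genotype of Pablo, check whether crossing it with I^A i can produce every observed child phenotype.
  I^A I^A → possible child types {A} ✗
  I^A I^B → possible child types {A, B, AB} ✓
  I^A i → possible child types {O, A} ✗
  I^B I^B → possible child types {B, AB} ✗
  I^B i → possible child types {O, A, B, AB} ✓
  i i → possible child types {O, A} ✗

I^A I^B, I^B i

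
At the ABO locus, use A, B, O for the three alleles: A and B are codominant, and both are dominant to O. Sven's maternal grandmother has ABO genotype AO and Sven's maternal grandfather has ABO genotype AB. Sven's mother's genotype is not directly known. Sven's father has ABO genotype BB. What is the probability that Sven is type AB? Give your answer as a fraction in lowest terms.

1/2

Sven's mother's ABO genotype from AO × AB: 1/4 AA, 1/4 AB, 1/4 AO, 1/4 BO.
Crossing each possibility with the father BB and summing P(type AB): 1/4·1 + 1/4·1/2 + 1/4·1/2 + 1/4·0 = 1/2.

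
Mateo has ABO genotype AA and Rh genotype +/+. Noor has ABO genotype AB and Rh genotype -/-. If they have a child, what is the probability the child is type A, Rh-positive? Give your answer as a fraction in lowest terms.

1/2

ABO cross AA × AB → offspring phenotypes: 1/2 A, 1/2 AB.
Rh cross +/+ × -/- → 1 Rh+.
Independent loci: P(type A, Rh-positive) = 1/2 × 1 = 1/2.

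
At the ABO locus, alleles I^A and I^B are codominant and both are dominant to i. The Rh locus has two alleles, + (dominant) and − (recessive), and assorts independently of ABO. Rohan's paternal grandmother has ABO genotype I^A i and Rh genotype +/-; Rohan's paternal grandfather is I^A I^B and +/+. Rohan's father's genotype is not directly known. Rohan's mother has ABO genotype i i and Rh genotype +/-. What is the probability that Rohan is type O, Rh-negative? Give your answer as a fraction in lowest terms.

1/32

Rohan's father's ABO genotype from I^A i × I^A I^B: 1/4 I^A I^A, 1/4 I^A I^B, 1/4 I^A i, 1/4 I^B i.
Crossing each possibility with the mother i i and summing P(type O): 1/4·0 + 1/4·0 + 1/4·1/2 + 1/4·1/2 = 1/4.
Similarly for Rh via the father's Rh distribution: P(Rh-) = 1/8.
Independent loci: 1/4 × 1/8 = 1/32.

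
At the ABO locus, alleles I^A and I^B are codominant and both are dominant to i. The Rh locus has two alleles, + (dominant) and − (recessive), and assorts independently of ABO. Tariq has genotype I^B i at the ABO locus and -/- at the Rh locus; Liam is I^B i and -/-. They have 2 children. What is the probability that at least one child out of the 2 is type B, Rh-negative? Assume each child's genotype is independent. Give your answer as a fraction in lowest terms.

15/16

ABO cross I^B i × I^B i → 1/4 O, 3/4 B.
Rh cross -/- × -/- → 1 Rh-; so P(type B, Rh-negative) = 3/4 × 1 = 3/4 per child.
P(none) = (1/4)^2 = 1/16; P(at least one) = 1 − 1/16 = 15/16.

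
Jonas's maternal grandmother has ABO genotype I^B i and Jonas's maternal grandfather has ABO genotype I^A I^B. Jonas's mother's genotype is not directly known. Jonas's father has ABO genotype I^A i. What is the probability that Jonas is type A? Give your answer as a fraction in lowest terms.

Jonas's mother's ABO genotype from I^B i × I^A I^B: 1/4 I^A I^B, 1/4 I^A i, 1/4 I^B I^B, 1/4 I^B i.
Crossing each possibility with the father I^A i and summing P(type A): 1/4·1/2 + 1/4·3/4 + 1/4·0 + 1/4·1/4 = 3/8.

3/8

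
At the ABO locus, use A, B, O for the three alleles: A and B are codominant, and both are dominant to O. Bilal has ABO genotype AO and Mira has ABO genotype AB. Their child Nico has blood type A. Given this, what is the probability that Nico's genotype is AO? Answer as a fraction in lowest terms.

Cross AO × AB → 1/4 AA, 1/4 AB, 1/4 AO, 1/4 BO.
Type-A genotypes among offspring: AA (1/4), AO (1/4); total 1/2.
P(AO | type A) = (1/4) / (1/2) = 1/2.

1/2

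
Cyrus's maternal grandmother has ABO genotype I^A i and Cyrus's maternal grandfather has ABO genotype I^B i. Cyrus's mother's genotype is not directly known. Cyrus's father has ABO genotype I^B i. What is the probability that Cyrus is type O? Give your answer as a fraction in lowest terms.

1/4

Cyrus's mother's ABO genotype from I^A i × I^B i: 1/4 I^A I^B, 1/4 I^A i, 1/4 I^B i, 1/4 i i.
Crossing each possibility with the father I^B i and summing P(type O): 1/4·0 + 1/4·1/4 + 1/4·1/4 + 1/4·1/2 = 1/4.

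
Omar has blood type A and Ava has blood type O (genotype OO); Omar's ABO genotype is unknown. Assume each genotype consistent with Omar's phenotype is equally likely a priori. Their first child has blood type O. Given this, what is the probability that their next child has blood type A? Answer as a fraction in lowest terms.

Possible genotypes: Omar ∈ {AA, AO}; Ava ∈ {OO}.
Weight each parental genotype pair by prior × P(type-O child):
  AO × OO: posterior weight 1; P(next child type A) = 1/2.
Weighted sum = 1/2.

1/2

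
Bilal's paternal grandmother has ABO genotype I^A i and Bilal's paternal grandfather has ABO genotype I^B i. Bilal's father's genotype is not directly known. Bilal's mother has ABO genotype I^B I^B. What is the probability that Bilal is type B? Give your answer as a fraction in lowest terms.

3/4

Bilal's father's ABO genotype from I^A i × I^B i: 1/4 I^A I^B, 1/4 I^A i, 1/4 I^B i, 1/4 i i.
Crossing each possibility with the mother I^B I^B and summing P(type B): 1/4·1/2 + 1/4·1/2 + 1/4·1 + 1/4·1 = 3/4.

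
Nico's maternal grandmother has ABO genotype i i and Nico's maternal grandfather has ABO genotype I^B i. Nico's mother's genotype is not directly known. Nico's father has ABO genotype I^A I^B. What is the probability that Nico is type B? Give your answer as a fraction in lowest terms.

1/2

Nico's mother's ABO genotype from i i × I^B i: 1/2 I^B i, 1/2 i i.
Crossing each possibility with the father I^A I^B and summing P(type B): 1/2·1/2 + 1/2·1/2 = 1/2.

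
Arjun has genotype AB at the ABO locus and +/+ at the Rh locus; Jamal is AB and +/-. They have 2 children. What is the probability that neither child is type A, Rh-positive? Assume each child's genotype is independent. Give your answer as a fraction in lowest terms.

9/16

ABO cross AB × AB → 1/4 A, 1/4 B, 1/2 AB.
Rh cross +/+ × +/- → 1 Rh+; so P(type A, Rh-positive) = 1/4 × 1 = 1/4 per child.
P(not type A, Rh-positive) = 3/4 for one child; (3/4)^2 = 9/16.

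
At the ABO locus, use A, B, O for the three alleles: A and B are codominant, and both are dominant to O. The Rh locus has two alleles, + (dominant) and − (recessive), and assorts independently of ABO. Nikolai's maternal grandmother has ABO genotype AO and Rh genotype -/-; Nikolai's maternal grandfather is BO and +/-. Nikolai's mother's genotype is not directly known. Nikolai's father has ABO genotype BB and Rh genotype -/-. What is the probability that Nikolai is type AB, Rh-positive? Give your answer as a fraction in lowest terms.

1/16

Nikolai's mother's ABO genotype from AO × BO: 1/4 AB, 1/4 AO, 1/4 BO, 1/4 OO.
Crossing each possibility with the father BB and summing P(type AB): 1/4·1/2 + 1/4·1/2 + 1/4·0 + 1/4·0 = 1/4.
Similarly for Rh via the mother's Rh distribution: P(Rh+) = 1/4.
Independent loci: 1/4 × 1/4 = 1/16.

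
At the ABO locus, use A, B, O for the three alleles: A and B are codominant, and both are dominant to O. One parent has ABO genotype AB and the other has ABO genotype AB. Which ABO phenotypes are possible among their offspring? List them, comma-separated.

Gametes from AB × AB give offspring ABO genotypes AA, AB, BB, i.e. phenotypes A, B, AB.

A, B, AB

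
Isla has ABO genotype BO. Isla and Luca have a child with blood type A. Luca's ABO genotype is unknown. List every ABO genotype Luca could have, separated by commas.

AA, AB, AO

For each candidate genotype of Luca, check whether crossing it with BO can produce every observed child phenotype.
  AA → possible child types {A, AB} ✓
  AB → possible child types {A, B, AB} ✓
  AO → possible child types {O, A, B, AB} ✓
  BB → possible child types {B} ✗
  BO → possible child types {O, B} ✗
  OO → possible child types {O, B} ✗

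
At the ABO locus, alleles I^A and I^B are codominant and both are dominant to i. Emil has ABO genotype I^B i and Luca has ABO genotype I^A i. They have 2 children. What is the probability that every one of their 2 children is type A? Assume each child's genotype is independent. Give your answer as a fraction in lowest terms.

1/16

ABO cross I^B i × I^A i → 1/4 O, 1/4 A, 1/4 B, 1/4 AB.
So P(type A) = 1/4 per child.
All 2 independent: (1/4)^2 = 1/16.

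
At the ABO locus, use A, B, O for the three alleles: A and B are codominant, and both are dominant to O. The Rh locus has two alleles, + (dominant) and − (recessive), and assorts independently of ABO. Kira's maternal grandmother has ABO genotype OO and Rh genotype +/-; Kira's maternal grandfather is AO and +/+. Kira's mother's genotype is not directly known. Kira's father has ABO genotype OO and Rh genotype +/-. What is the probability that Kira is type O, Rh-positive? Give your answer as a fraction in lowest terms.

Kira's mother's ABO genotype from OO × AO: 1/2 AO, 1/2 OO.
Crossing each possibility with the father OO and summing P(type O): 1/2·1/2 + 1/2·1 = 3/4.
Similarly for Rh via the mother's Rh distribution: P(Rh+) = 7/8.
Independent loci: 3/4 × 7/8 = 21/32.

21/32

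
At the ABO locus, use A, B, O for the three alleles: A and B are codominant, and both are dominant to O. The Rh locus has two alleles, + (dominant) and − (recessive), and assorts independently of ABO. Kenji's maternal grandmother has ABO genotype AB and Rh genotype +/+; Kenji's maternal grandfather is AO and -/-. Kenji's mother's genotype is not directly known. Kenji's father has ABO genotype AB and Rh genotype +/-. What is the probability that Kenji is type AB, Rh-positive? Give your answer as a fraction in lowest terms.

9/32

Kenji's mother's ABO genotype from AB × AO: 1/4 AA, 1/4 AB, 1/4 AO, 1/4 BO.
Crossing each possibility with the father AB and summing P(type AB): 1/4·1/2 + 1/4·1/2 + 1/4·1/4 + 1/4·1/4 = 3/8.
Similarly for Rh via the mother's Rh distribution: P(Rh+) = 3/4.
Independent loci: 3/8 × 3/4 = 9/32.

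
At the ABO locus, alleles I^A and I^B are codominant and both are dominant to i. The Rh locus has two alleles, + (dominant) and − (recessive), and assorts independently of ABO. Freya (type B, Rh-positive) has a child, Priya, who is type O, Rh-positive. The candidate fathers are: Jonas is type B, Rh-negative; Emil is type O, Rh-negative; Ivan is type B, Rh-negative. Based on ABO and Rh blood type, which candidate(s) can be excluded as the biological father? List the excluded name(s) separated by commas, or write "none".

A candidate is excluded only if no genotype consistent with his phenotype could produce a type O, Rh-positive child with a type B, Rh-positive mother.
Every candidate has at least one consistent genotype combination, so none can be excluded.

none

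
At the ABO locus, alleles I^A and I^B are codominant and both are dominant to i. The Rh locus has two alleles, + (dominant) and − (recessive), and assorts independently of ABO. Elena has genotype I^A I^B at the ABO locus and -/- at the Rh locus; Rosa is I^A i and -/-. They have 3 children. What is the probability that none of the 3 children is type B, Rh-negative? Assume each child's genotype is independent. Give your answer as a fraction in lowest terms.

27/64

ABO cross I^A I^B × I^A i → 1/2 A, 1/4 B, 1/4 AB.
Rh cross -/- × -/- → 1 Rh-; so P(type B, Rh-negative) = 1/4 × 1 = 1/4 per child.
P(not type B, Rh-negative) = 3/4 for one child; (3/4)^3 = 27/64.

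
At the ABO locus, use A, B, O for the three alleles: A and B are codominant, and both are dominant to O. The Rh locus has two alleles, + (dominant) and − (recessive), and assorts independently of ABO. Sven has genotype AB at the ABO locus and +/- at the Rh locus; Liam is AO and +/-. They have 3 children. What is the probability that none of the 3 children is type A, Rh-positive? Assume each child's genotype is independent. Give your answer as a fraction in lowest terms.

ABO cross AB × AO → 1/2 A, 1/4 B, 1/4 AB.
Rh cross +/- × +/- → 3/4 Rh+, 1/4 Rh-; so P(type A, Rh-positive) = 1/2 × 3/4 = 3/8 per child.
P(not type A, Rh-positive) = 5/8 for one child; (5/8)^3 = 125/512.

125/512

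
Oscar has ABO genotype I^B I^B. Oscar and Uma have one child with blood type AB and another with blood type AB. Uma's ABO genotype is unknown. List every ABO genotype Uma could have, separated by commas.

For each candidate genotype of Uma, check whether crossing it with I^B I^B can produce every observed child phenotype.
  I^A I^A → possible child types {AB} ✓
  I^A I^B → possible child types {B, AB} ✓
  I^A i → possible child types {B, AB} ✓
  I^B I^B → possible child types {B} ✗
  I^B i → possible child types {B} ✗
  i i → possible child types {B} ✗

I^A I^A, I^A I^B, I^A i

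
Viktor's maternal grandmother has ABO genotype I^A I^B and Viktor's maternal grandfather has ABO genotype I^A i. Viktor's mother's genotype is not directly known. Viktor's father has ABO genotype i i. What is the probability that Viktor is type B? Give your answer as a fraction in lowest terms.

Viktor's mother's ABO genotype from I^A I^B × I^A i: 1/4 I^A I^A, 1/4 I^A I^B, 1/4 I^A i, 1/4 I^B i.
Crossing each possibility with the father i i and summing P(type B): 1/4·0 + 1/4·1/2 + 1/4·0 + 1/4·1/2 = 1/4.

1/4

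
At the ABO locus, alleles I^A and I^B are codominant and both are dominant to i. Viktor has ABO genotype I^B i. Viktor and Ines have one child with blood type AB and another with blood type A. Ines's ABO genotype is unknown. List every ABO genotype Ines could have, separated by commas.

For each candidate genotype of Ines, check whether crossing it with I^B i can produce every observed child phenotype.
  I^A I^A → possible child types {A, AB} ✓
  I^A I^B → possible child types {A, B, AB} ✓
  I^A i → possible child types {O, A, B, AB} ✓
  I^B I^B → possible child types {B} ✗
  I^B i → possible child types {O, B} ✗
  i i → possible child types {O, B} ✗

I^A I^A, I^A I^B, I^A i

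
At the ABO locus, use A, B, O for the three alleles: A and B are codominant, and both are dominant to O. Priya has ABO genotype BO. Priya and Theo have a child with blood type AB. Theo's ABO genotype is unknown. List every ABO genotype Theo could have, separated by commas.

For each candidate genotype of Theo, check whether crossing it with BO can produce every observed child phenotype.
  AA → possible child types {A, AB} ✓
  AB → possible child types {A, B, AB} ✓
  AO → possible child types {O, A, B, AB} ✓
  BB → possible child types {B} ✗
  BO → possible child types {O, B} ✗
  OO → possible child types {O, B} ✗

AA, AB, AO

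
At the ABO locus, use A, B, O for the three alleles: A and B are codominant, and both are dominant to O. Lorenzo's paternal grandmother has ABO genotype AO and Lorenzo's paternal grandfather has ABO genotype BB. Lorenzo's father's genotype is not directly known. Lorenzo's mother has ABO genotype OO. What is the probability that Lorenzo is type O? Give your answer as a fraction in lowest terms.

1/4

Lorenzo's father's ABO genotype from AO × BB: 1/2 AB, 1/2 BO.
Crossing each possibility with the mother OO and summing P(type O): 1/2·0 + 1/2·1/2 = 1/4.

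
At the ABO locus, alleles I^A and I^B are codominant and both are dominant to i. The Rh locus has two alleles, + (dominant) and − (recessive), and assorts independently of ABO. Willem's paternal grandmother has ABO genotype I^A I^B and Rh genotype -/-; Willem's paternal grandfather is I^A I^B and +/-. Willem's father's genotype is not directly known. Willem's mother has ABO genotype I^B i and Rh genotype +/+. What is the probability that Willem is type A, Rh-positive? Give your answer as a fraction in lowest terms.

1/4

Willem's father's ABO genotype from I^A I^B × I^A I^B: 1/4 I^A I^A, 1/2 I^A I^B, 1/4 I^B I^B.
Crossing each possibility with the mother I^B i and summing P(type A): 1/4·1/2 + 1/2·1/4 + 1/4·0 = 1/4.
Similarly for Rh via the father's Rh distribution: P(Rh+) = 1.
Independent loci: 1/4 × 1 = 1/4.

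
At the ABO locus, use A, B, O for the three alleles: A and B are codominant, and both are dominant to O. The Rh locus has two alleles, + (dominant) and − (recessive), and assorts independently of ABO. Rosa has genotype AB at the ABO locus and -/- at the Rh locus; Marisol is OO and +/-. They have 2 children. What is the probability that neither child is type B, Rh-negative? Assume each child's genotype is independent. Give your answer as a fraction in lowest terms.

9/16

ABO cross AB × OO → 1/2 A, 1/2 B.
Rh cross -/- × +/- → 1/2 Rh+, 1/2 Rh-; so P(type B, Rh-negative) = 1/2 × 1/2 = 1/4 per child.
P(not type B, Rh-negative) = 3/4 for one child; (3/4)^2 = 9/16.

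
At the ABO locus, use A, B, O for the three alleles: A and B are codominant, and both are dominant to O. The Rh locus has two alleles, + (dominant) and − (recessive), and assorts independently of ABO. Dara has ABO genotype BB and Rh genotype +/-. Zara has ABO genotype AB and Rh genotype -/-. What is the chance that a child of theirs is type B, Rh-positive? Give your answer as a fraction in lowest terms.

1/4

ABO cross BB × AB → offspring phenotypes: 1/2 B, 1/2 AB.
Rh cross +/- × -/- → 1/2 Rh+, 1/2 Rh-.
Independent loci: P(type B, Rh-positive) = 1/2 × 1/2 = 1/4.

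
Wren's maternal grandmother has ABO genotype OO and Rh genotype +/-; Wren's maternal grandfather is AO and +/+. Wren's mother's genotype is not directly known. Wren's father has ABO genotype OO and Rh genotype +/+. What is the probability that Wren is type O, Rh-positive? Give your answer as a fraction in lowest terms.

Wren's mother's ABO genotype from OO × AO: 1/2 AO, 1/2 OO.
Crossing each possibility with the father OO and summing P(type O): 1/2·1/2 + 1/2·1 = 3/4.
Similarly for Rh via the mother's Rh distribution: P(Rh+) = 1.
Independent loci: 3/4 × 1 = 3/4.

3/4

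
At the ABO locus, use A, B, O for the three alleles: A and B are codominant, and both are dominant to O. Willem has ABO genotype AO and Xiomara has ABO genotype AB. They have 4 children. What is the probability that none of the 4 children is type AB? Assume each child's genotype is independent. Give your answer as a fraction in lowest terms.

81/256

ABO cross AO × AB → 1/2 A, 1/4 B, 1/4 AB.
So P(type AB) = 1/4 per child.
P(not type AB) = 3/4 for one child; (3/4)^4 = 81/256.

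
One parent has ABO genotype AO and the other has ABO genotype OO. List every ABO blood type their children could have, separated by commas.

Gametes from AO × OO give offspring ABO genotypes AO, OO, i.e. phenotypes O, A.

O, A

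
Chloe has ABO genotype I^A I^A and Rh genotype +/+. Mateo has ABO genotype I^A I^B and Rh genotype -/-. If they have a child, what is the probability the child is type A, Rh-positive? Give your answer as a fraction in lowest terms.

1/2

ABO cross I^A I^A × I^A I^B → offspring phenotypes: 1/2 A, 1/2 AB.
Rh cross +/+ × -/- → 1 Rh+.
Independent loci: P(type A, Rh-positive) = 1/2 × 1 = 1/2.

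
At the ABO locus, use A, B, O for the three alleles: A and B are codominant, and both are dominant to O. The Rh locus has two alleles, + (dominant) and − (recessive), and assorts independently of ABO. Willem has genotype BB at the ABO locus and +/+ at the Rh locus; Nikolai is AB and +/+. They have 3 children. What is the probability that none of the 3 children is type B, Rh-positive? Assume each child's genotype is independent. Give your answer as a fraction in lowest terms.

ABO cross BB × AB → 1/2 B, 1/2 AB.
Rh cross +/+ × +/+ → 1 Rh+; so P(type B, Rh-positive) = 1/2 × 1 = 1/2 per child.
P(not type B, Rh-positive) = 1/2 for one child; (1/2)^3 = 1/8.

1/8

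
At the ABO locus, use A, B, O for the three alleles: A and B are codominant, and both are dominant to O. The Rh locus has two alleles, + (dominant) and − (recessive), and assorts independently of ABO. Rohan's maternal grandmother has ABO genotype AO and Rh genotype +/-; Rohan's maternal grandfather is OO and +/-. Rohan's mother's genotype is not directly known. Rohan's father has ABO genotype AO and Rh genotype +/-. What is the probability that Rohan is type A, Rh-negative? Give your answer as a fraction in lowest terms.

5/32

Rohan's mother's ABO genotype from AO × OO: 1/2 AO, 1/2 OO.
Crossing each possibility with the father AO and summing P(type A): 1/2·3/4 + 1/2·1/2 = 5/8.
Similarly for Rh via the mother's Rh distribution: P(Rh-) = 1/4.
Independent loci: 5/8 × 1/4 = 5/32.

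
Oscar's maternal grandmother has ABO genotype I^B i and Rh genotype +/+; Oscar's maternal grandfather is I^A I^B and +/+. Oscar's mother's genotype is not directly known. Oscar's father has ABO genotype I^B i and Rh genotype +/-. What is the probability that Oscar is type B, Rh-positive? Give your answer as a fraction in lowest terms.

Oscar's mother's ABO genotype from I^B i × I^A I^B: 1/4 I^A I^B, 1/4 I^A i, 1/4 I^B I^B, 1/4 I^B i.
Crossing each possibility with the father I^B i and summing P(type B): 1/4·1/2 + 1/4·1/4 + 1/4·1 + 1/4·3/4 = 5/8.
Similarly for Rh via the mother's Rh distribution: P(Rh+) = 1.
Independent loci: 5/8 × 1 = 5/8.

5/8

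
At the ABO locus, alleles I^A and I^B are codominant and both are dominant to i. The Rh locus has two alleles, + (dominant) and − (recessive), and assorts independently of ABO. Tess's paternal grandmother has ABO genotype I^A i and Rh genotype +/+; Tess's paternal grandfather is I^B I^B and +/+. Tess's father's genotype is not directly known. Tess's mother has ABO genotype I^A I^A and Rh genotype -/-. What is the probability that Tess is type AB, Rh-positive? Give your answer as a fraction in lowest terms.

Tess's father's ABO genotype from I^A i × I^B I^B: 1/2 I^A I^B, 1/2 I^B i.
Crossing each possibility with the mother I^A I^A and summing P(type AB): 1/2·1/2 + 1/2·1/2 = 1/2.
Similarly for Rh via the father's Rh distribution: P(Rh+) = 1.
Independent loci: 1/2 × 1 = 1/2.

1/2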